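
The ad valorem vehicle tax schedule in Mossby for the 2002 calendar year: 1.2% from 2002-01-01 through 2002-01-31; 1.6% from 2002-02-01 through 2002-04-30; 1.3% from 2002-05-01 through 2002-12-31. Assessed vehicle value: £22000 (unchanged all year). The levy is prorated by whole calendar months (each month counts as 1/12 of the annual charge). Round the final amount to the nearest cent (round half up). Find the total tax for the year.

2002-01-01 to 2002-01-31: 1 month at 1.2% → £22000 × 1.2% × 1/12 = £22.0000
2002-02-01 to 2002-04-30: 3 months at 1.6% → £22000 × 1.6% × 3/12 = £88.0000
2002-05-01 to 2002-12-31: 8 months at 1.3% → £22000 × 1.3% × 8/12 = £190.6667
Total = £300.6667

£300.67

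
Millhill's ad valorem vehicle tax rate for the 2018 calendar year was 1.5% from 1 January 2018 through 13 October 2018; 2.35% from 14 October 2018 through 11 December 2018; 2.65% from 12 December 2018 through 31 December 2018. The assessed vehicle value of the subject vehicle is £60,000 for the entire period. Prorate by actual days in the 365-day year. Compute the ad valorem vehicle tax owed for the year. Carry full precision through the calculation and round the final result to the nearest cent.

1 January – 13 October 2018: 286 days at 1.5% → £60,000 × 1.5% × 286/365 = £705.2055
14 October – 11 December 2018: 59 days at 2.35% → £60,000 × 2.35% × 59/365 = £227.9178
12 December – 31 December 2018: 20 days at 2.65% → £60,000 × 2.65% × 20/365 = £87.1233
Total = £1,020.2466

£1,020.25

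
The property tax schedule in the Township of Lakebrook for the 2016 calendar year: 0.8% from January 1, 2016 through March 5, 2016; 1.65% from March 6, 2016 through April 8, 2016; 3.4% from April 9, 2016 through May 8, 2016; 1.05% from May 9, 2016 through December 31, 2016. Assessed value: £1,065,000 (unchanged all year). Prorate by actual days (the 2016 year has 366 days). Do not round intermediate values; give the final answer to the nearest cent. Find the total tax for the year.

£13,354.69

January 1 – March 5, 2016: 65 days at 0.8% → £1,065,000 × 0.8% × 65/366 = £1,513.1148
March 6 – April 8, 2016: 34 days at 1.65% → £1,065,000 × 1.65% × 34/366 = £1,632.4180
April 9 – May 8, 2016: 30 days at 3.4% → £1,065,000 × 3.4% × 30/366 = £2,968.0328
May 9 – December 31, 2016: 237 days at 1.05% → £1,065,000 × 1.05% × 237/366 = £7,241.1270
Total = £13,354.6926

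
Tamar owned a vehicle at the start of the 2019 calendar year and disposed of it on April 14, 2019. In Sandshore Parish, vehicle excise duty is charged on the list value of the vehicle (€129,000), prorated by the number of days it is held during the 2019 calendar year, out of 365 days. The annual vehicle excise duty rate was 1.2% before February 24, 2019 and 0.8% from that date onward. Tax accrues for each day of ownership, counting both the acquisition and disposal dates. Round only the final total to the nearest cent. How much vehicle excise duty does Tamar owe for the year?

January 1 – February 23, 2019: 54 days at 1.2% → €129,000 × 1.2% × 54/365 = €229.0192
February 24 – April 14, 2019: 50 days at 0.8% → €129,000 × 0.8% × 50/365 = €141.3699
Total = €370.3890

€370.39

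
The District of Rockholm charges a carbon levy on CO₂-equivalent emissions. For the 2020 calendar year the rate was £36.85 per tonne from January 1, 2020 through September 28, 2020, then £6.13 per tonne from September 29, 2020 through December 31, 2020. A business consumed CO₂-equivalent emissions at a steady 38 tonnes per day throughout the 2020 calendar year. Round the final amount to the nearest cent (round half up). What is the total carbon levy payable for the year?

£402,777.96

January 1 – September 28, 2020: 272 days × 38 tonnes/day = 10,336 tonnes at £36.85/tonne → £380,881.60
September 29 – December 31, 2020: 94 days × 38 tonnes/day = 3,572 tonnes at £6.13/tonne → £21,896.36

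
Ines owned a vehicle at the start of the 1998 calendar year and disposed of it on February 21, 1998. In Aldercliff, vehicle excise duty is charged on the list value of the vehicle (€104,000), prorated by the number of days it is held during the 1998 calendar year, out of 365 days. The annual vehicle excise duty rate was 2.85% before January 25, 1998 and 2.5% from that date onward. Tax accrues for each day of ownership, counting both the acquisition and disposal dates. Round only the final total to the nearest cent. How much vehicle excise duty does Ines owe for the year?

€394.35

January 1 – January 24, 1998: 24 days at 2.85% → €104,000 × 2.85% × 24/365 = €194.8932
January 25 – February 21, 1998: 28 days at 2.5% → €104,000 × 2.5% × 28/365 = €199.4521
Total = €394.3452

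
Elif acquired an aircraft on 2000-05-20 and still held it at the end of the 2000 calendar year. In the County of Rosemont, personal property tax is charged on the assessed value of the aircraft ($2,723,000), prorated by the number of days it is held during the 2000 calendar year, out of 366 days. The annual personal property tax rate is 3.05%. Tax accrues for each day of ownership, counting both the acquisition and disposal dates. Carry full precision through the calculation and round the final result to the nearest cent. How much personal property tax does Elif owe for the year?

$51,283.17

Days held (2000-05-20 to 2000-12-31): 226 out of 366
Tax = $2,723,000 × 3.05% × 226/366 = $51,283.1667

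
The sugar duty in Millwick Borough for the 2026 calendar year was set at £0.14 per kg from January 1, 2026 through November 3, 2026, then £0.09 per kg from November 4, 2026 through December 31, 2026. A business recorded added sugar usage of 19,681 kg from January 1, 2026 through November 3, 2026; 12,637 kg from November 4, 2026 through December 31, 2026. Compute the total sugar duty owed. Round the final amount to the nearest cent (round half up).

January 1 – November 3, 2026: 19,681 kg at £0.14/kg → £2,755.34
November 4 – December 31, 2026: 12,637 kg at £0.09/kg → £1,137.33

£3,892.67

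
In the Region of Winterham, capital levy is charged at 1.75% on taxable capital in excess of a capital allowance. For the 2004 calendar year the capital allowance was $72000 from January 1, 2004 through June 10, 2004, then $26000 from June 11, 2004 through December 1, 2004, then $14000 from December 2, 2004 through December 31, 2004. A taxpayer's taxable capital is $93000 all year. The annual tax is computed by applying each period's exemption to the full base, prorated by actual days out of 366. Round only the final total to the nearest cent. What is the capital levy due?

January 1 – June 10, 2004: 162 days, exemption $72000 → ($93000 − $72000) × 1.75% × 162/366 = $162.6639
June 11 – December 1, 2004: 174 days, exemption $26000 → ($93000 − $26000) × 1.75% × 174/366 = $557.4180
December 2 – December 31, 2004: 30 days, exemption $14000 → ($93000 − $14000) × 1.75% × 30/366 = $113.3197
Total = $833.4016

$833.40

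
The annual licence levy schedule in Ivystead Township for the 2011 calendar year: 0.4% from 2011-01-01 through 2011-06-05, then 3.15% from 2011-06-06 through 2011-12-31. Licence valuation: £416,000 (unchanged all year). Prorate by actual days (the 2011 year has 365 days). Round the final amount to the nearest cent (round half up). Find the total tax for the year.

£8,214.58

2011-01-01 to 2011-06-05: 156 days at 0.4% → £416,000 × 0.4% × 156/365 = £711.1890
2011-06-06 to 2011-12-31: 209 days at 3.15% → £416,000 × 3.15% × 209/365 = £7,503.3863
Total = £8,214.5753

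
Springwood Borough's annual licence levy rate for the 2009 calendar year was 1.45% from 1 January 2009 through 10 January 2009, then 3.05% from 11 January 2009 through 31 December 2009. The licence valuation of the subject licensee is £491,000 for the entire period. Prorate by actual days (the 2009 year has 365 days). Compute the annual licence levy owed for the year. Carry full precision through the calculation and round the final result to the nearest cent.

1 January – 10 January 2009: 10 days at 1.45% → £491,000 × 1.45% × 10/365 = £195.0548
11 January – 31 December 2009: 355 days at 3.05% → £491,000 × 3.05% × 355/365 = £14,565.2123
Total = £14,760.2671

£14,760.27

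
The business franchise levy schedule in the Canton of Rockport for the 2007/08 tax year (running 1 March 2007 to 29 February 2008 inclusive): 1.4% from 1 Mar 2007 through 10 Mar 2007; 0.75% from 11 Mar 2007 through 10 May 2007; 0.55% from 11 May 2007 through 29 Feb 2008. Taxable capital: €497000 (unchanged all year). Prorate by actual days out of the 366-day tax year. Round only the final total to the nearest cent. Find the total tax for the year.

€3014.59

1 Mar – 10 Mar 2007: 10 days at 1.4% → €497000 × 1.4% × 10/366 = €190.1093
11 Mar – 10 May 2007: 61 days at 0.75% → €497000 × 0.75% × 61/366 = €621.2500
11 May 2007 – 29 Feb 2008: 295 days at 0.55% → €497000 × 0.55% × 295/366 = €2203.2309
Total = €3014.5902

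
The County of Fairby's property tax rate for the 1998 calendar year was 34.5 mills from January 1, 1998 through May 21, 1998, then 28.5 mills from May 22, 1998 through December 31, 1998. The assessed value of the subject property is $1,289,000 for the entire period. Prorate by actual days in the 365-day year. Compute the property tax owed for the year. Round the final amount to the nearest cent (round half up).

$39,724.15

January 1 – May 21, 1998: 141 days at 34.5 mills → $1,289,000 × 3.45% × 141/365 = $17,179.0151
May 22 – December 31, 1998: 224 days at 28.5 mills → $1,289,000 × 2.85% × 224/365 = $22,545.1397
Total = $39,724.1548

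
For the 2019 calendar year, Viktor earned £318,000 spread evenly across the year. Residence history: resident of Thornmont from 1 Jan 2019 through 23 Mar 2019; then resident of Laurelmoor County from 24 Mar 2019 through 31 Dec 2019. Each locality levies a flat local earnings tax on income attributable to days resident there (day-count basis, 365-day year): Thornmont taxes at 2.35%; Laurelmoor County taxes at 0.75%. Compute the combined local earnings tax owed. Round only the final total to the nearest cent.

£3,528.06

Thornmont, 1 Jan – 23 Mar 2019: 82 days → £318,000 × 2.35% × 82/365 = £1,678.8658
Laurelmoor County, 24 Mar – 31 Dec 2019: 283 days → £318,000 × 0.75% × 283/365 = £1,849.1918
Total = £3,528.0575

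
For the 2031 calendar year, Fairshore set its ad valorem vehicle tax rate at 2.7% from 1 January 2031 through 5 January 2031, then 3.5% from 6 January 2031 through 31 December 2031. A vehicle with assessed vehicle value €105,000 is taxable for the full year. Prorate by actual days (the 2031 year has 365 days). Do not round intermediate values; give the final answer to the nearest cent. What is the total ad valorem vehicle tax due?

€3,663.49

1 January – 5 January 2031: 5 days at 2.7% → €105,000 × 2.7% × 5/365 = €38.8356
6 January – 31 December 2031: 360 days at 3.5% → €105,000 × 3.5% × 360/365 = €3,624.6575
Total = €3,663.4932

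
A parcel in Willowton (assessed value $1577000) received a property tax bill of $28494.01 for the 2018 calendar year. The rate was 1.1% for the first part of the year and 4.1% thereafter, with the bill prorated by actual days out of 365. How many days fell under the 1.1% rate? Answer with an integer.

279 days

Let d = days at the first rate; then 365 − d days at the second rate.
$1577000 × [1.1%·d + 4.1%·(365−d)] / 365 = $28494.01
Solving gives d = 279, so the new rate took effect on 7 October 2018.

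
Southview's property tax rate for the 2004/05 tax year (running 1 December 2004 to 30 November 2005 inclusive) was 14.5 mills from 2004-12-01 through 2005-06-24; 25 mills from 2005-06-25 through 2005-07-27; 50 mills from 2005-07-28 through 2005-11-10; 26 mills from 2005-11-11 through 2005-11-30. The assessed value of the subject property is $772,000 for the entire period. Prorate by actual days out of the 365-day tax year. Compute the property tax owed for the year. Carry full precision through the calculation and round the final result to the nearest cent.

$20,372.34

2004-12-01 to 2005-06-24: 206 days at 14.5 mills → $772,000 × 1.45% × 206/365 = $6,317.7096
2005-06-25 to 2005-07-27: 33 days at 25 mills → $772,000 × 2.5% × 33/365 = $1,744.9315
2005-07-28 to 2005-11-10: 106 days at 50 mills → $772,000 × 5% × 106/365 = $11,209.8630
2005-11-11 to 2005-11-30: 20 days at 26 mills → $772,000 × 2.6% × 20/365 = $1,099.8356
Total = $20,372.3397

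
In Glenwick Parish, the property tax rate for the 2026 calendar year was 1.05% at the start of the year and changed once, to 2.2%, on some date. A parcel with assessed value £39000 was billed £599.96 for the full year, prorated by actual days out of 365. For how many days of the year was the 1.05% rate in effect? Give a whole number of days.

Let d = days at the first rate; then 365 − d days at the second rate.
£39000 × [1.05%·d + 2.2%·(365−d)] / 365 = £599.96
Solving gives d = 210, so the new rate took effect on 30 July 2026.

210 days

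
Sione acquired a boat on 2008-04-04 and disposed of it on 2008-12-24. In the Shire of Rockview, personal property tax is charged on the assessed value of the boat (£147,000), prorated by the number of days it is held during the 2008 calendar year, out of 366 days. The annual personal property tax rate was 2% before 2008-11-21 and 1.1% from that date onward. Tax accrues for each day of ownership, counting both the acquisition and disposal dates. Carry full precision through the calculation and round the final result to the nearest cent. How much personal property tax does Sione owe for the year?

2008-04-04 to 2008-11-20: 231 days at 2% → £147,000 × 2% × 231/366 = £1,855.5738
2008-11-21 to 2008-12-24: 34 days at 1.1% → £147,000 × 1.1% × 34/366 = £150.2131
Total = £2,005.7869

£2,005.79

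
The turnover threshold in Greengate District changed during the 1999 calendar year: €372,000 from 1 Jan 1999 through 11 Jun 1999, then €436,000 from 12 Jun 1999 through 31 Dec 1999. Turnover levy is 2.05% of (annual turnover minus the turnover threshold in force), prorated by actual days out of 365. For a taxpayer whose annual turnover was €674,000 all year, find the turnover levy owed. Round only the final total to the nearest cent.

1 Jan – 11 Jun 1999: 162 days, exemption €372,000 → (€674,000 − €372,000) × 2.05% × 162/365 = €2,747.7863
12 Jun – 31 Dec 1999: 203 days, exemption €436,000 → (€674,000 − €436,000) × 2.05% × 203/365 = €2,713.5260
Total = €5,461.3123

€5,461.31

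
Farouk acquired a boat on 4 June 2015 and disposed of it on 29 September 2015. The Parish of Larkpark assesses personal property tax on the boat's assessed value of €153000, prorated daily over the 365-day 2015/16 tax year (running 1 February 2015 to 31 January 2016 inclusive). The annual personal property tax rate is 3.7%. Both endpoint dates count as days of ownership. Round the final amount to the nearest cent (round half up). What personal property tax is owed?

€1830.13

Days held (4 June – 29 September 2015): 118 out of 365
Tax = €153000 × 3.7% × 118/365 = €1830.1315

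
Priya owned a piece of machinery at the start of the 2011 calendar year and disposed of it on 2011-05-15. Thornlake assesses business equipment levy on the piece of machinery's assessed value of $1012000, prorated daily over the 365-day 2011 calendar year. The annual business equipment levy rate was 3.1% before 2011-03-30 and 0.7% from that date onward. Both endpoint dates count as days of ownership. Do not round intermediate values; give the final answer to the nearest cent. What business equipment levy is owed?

$8475.85

2011-01-01 to 2011-03-29: 88 days at 3.1% → $1012000 × 3.1% × 88/365 = $7563.6603
2011-03-30 to 2011-05-15: 47 days at 0.7% → $1012000 × 0.7% × 47/365 = $912.1863
Total = $8475.8466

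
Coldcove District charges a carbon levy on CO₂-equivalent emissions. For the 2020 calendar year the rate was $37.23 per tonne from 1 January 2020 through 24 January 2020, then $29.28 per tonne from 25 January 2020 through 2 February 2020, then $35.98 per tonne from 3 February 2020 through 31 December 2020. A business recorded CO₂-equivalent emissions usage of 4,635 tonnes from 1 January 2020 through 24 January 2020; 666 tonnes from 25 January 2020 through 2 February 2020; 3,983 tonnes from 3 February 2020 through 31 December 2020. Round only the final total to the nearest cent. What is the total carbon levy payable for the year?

$335,369.87

1 January – 24 January 2020: 4,635 tonnes at $37.23/tonne → $172,561.05
25 January – 2 February 2020: 666 tonnes at $29.28/tonne → $19,500.48
3 February – 31 December 2020: 3,983 tonnes at $35.98/tonne → $143,308.34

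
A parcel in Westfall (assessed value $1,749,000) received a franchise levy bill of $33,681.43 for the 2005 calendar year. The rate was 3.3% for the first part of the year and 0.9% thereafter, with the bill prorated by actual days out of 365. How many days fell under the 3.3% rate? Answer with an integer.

Let d = days at the first rate; then 365 − d days at the second rate.
$1,749,000 × [3.3%·d + 0.9%·(365−d)] / 365 = $33,681.43
Solving gives d = 156, so the new rate took effect on 6 June 2005.

156 days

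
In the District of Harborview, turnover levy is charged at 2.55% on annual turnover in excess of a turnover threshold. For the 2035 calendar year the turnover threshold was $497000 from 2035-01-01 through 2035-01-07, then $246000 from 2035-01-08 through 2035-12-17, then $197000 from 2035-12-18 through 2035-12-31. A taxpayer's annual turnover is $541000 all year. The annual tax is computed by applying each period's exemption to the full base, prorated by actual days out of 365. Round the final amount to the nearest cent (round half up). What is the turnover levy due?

$7447.68

2035-01-01 to 2035-01-07: 7 days, exemption $497000 → ($541000 − $497000) × 2.55% × 7/365 = $21.5178
2035-01-08 to 2035-12-17: 344 days, exemption $246000 → ($541000 − $246000) × 2.55% × 344/365 = $7089.6986
2035-12-18 to 2035-12-31: 14 days, exemption $197000 → ($541000 − $197000) × 2.55% × 14/365 = $336.4603
Total = $7447.6767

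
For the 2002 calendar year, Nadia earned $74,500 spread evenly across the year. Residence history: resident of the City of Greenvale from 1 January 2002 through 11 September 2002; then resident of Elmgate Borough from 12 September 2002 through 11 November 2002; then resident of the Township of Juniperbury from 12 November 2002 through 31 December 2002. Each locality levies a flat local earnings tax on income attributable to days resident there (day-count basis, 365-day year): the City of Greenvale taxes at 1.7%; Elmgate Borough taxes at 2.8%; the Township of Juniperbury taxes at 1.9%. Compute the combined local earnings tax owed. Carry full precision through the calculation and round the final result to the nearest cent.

$1,423.87

The City of Greenvale, 1 January – 11 September 2002: 254 days → $74,500 × 1.7% × 254/365 = $881.3452
Elmgate Borough, 12 September – 11 November 2002: 61 days → $74,500 × 2.8% × 61/365 = $348.6192
The Township of Juniperbury, 12 November – 31 December 2002: 50 days → $74,500 × 1.9% × 50/365 = $193.9041
Total = $1,423.8685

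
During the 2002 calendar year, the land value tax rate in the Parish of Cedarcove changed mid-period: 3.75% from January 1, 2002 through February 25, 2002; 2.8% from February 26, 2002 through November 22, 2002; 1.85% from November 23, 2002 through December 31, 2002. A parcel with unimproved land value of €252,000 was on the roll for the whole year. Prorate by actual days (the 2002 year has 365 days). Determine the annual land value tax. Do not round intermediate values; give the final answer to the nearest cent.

€7,167.50

January 1 – February 25, 2002: 56 days at 3.75% → €252,000 × 3.75% × 56/365 = €1,449.8630
February 26 – November 22, 2002: 270 days at 2.8% → €252,000 × 2.8% × 270/365 = €5,219.5068
November 23 – December 31, 2002: 39 days at 1.85% → €252,000 × 1.85% × 39/365 = €498.1315
Total = €7,167.5014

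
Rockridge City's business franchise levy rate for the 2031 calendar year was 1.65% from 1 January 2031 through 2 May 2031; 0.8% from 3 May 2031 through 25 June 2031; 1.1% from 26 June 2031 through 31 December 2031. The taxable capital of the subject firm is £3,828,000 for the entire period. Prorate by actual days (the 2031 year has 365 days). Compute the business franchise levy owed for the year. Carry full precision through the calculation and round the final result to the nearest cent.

£47,446.22

1 January – 2 May 2031: 122 days at 1.65% → £3,828,000 × 1.65% × 122/365 = £21,111.6822
3 May – 25 June 2031: 54 days at 0.8% → £3,828,000 × 0.8% × 54/365 = £4,530.6740
26 June – 31 December 2031: 189 days at 1.1% → £3,828,000 × 1.1% × 189/365 = £21,803.8685
Total = £47,446.2247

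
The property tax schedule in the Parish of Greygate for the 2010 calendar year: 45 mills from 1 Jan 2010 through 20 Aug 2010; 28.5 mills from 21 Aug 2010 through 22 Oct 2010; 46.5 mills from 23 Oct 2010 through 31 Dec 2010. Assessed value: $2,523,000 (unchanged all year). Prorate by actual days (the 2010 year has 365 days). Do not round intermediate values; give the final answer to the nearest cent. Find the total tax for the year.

1 Jan – 20 Aug 2010: 232 days at 45 mills → $2,523,000 × 4.5% × 232/365 = $72,164.7123
21 Aug – 22 Oct 2010: 63 days at 28.5 mills → $2,523,000 × 2.85% × 63/365 = $12,411.0863
23 Oct – 31 Dec 2010: 70 days at 46.5 mills → $2,523,000 × 4.65% × 70/365 = $22,499.6301
Total = $107,075.4288

$107,075.43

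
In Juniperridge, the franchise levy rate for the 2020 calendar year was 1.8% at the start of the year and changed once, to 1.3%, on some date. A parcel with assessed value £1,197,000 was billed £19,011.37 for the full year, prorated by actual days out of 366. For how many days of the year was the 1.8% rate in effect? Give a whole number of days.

Let d = days at the first rate; then 366 − d days at the second rate.
£1,197,000 × [1.8%·d + 1.3%·(366−d)] / 366 = £19,011.37
Solving gives d = 211, so the new rate took effect on 30 Jul 2020.

211 days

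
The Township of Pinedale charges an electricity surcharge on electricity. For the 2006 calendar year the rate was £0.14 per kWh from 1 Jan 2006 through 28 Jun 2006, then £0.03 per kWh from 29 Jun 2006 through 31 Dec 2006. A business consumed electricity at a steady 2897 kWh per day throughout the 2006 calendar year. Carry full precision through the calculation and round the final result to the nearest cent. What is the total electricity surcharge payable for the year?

1 Jan – 28 Jun 2006: 179 days × 2897 kWh/day = 518,563 kWh at £0.14/kWh → £72,598.82
29 Jun – 31 Dec 2006: 186 days × 2897 kWh/day = 538,842 kWh at £0.03/kWh → £16,165.26

£88,764.08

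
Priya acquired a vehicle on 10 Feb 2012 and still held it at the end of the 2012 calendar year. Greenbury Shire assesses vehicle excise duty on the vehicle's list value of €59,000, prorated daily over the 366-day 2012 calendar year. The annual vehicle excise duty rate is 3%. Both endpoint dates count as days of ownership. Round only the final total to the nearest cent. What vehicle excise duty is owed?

Days held (10 Feb – 31 Dec 2012): 326 out of 366
Tax = €59,000 × 3% × 326/366 = €1,576.5574

€1,576.56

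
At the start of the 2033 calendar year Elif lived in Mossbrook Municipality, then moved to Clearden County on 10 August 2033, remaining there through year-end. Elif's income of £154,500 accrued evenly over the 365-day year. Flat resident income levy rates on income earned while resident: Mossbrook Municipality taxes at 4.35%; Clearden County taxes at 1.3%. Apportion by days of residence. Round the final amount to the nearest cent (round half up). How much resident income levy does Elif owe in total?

£4,861.67

Mossbrook Municipality, 1 January – 9 August 2033: 221 days → £154,500 × 4.35% × 221/365 = £4,069.2760
Clearden County, 10 August – 31 December 2033: 144 days → £154,500 × 1.3% × 144/365 = £792.3945
Total = £4,861.6705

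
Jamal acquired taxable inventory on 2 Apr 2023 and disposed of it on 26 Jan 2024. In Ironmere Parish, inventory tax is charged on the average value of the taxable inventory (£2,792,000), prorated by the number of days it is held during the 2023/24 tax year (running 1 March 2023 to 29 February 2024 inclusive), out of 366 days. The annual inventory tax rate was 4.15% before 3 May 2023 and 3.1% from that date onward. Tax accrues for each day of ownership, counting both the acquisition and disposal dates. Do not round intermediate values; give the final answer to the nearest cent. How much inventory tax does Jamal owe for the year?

2 Apr – 2 May 2023: 31 days at 4.15% → £2,792,000 × 4.15% × 31/366 = £9,813.9563
3 May 2023 – 26 Jan 2024: 269 days at 3.1% → £2,792,000 × 3.1% × 269/366 = £63,613.3552
Total = £73,427.3115

£73,427.31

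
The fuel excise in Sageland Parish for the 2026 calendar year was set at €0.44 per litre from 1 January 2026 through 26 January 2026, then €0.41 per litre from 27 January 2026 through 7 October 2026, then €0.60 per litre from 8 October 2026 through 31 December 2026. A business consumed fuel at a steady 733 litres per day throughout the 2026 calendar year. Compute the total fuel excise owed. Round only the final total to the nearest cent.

1 January – 26 January 2026: 26 days × 733 litres/day = 19,058 litres at €0.44/litre → €8385.52
27 January – 7 October 2026: 254 days × 733 litres/day = 186,182 litres at €0.41/litre → €76334.62
8 October – 31 December 2026: 85 days × 733 litres/day = 62,305 litres at €0.60/litre → €37383.00

€122103.14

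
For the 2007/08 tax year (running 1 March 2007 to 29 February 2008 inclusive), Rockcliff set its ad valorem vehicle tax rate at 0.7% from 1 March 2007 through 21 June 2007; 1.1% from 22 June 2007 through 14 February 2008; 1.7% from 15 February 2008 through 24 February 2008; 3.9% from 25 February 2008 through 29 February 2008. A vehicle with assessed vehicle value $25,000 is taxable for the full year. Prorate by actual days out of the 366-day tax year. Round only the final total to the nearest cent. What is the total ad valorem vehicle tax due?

$257.79

1 March – 21 June 2007: 113 days at 0.7% → $25,000 × 0.7% × 113/366 = $54.0301
22 June 2007 – 14 February 2008: 238 days at 1.1% → $25,000 × 1.1% × 238/366 = $178.8251
15 February – 24 February 2008: 10 days at 1.7% → $25,000 × 1.7% × 10/366 = $11.6120
25 February – 29 February 2008: 5 days at 3.9% → $25,000 × 3.9% × 5/366 = $13.3197
Total = $257.7869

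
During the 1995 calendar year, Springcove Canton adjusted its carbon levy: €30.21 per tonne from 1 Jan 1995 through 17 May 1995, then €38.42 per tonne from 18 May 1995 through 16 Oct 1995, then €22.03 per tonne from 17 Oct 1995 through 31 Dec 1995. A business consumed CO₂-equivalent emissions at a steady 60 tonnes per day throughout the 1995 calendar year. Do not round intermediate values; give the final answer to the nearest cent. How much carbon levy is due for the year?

€699,173.40

1 Jan – 17 May 1995: 137 days × 60 tonnes/day = 8,220 tonnes at €30.21/tonne → €248,326.20
18 May – 16 Oct 1995: 152 days × 60 tonnes/day = 9,120 tonnes at €38.42/tonne → €350,390.40
17 Oct – 31 Dec 1995: 76 days × 60 tonnes/day = 4,560 tonnes at €22.03/tonne → €100,456.80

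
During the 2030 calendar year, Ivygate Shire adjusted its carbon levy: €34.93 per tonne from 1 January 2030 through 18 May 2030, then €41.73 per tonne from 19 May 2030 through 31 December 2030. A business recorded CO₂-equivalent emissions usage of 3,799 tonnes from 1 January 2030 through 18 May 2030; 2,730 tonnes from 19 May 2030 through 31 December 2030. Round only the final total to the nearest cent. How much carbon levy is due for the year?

€246621.97

1 January – 18 May 2030: 3,799 tonnes at €34.93/tonne → €132699.07
19 May – 31 December 2030: 2,730 tonnes at €41.73/tonne → €113922.90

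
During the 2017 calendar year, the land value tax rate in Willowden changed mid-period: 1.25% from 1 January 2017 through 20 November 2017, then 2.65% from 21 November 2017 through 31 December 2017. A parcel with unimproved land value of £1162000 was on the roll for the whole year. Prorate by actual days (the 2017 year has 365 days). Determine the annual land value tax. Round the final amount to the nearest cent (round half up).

£16352.36

1 January – 20 November 2017: 324 days at 1.25% → £1162000 × 1.25% × 324/365 = £12893.4247
21 November – 31 December 2017: 41 days at 2.65% → £1162000 × 2.65% × 41/365 = £3458.9397
Total = £16352.3644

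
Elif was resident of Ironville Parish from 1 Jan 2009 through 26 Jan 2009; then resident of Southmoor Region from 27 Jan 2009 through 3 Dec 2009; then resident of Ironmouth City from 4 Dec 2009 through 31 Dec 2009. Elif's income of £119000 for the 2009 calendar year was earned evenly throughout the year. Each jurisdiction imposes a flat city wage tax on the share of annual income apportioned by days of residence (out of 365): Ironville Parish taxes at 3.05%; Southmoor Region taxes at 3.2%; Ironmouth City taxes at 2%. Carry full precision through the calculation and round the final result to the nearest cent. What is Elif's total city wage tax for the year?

Ironville Parish, 1 Jan – 26 Jan 2009: 26 days → £119000 × 3.05% × 26/365 = £258.5397
Southmoor Region, 27 Jan – 3 Dec 2009: 311 days → £119000 × 3.2% × 311/365 = £3244.6247
Ironmouth City, 4 Dec – 31 Dec 2009: 28 days → £119000 × 2% × 28/365 = £182.5753
Total = £3685.7397

£3685.74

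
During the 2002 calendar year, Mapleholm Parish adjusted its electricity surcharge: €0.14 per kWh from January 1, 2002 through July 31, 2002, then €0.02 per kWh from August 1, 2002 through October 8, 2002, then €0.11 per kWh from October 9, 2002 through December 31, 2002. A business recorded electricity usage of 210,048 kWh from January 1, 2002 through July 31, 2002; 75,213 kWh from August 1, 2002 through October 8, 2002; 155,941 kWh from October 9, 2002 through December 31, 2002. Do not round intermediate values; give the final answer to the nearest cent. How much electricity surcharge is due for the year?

€48064.49

January 1 – July 31, 2002: 210,048 kWh at €0.14/kWh → €29406.72
August 1 – October 8, 2002: 75,213 kWh at €0.02/kWh → €1504.26
October 9 – December 31, 2002: 155,941 kWh at €0.11/kWh → €17153.51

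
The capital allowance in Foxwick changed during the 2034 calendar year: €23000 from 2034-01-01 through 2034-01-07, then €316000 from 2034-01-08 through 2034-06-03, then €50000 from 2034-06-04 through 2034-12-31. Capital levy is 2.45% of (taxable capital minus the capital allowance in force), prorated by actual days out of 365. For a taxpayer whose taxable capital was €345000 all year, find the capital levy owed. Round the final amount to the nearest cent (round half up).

2034-01-01 to 2034-01-07: 7 days, exemption €23000 → (€345000 − €23000) × 2.45% × 7/365 = €151.2959
2034-01-08 to 2034-06-03: 147 days, exemption €316000 → (€345000 − €316000) × 2.45% × 147/365 = €286.1466
2034-06-04 to 2034-12-31: 211 days, exemption €50000 → (€345000 − €50000) × 2.45% × 211/365 = €4178.0890
Total = €4615.5315

€4615.53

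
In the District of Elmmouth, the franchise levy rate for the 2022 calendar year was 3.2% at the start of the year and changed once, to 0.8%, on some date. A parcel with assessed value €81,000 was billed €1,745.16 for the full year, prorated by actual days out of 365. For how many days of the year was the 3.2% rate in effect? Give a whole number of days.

Let d = days at the first rate; then 365 − d days at the second rate.
€81,000 × [3.2%·d + 0.8%·(365−d)] / 365 = €1,745.16
Solving gives d = 206, so the new rate took effect on 26 July 2022.

206 days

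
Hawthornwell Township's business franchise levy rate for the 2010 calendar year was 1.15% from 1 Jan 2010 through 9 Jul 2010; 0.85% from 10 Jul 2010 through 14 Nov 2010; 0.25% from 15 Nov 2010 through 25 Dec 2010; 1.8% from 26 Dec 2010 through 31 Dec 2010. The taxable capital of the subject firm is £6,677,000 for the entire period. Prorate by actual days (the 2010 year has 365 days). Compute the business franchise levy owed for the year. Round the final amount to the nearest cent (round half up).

1 Jan – 9 Jul 2010: 190 days at 1.15% → £6,677,000 × 1.15% × 190/365 = £39,970.5342
10 Jul – 14 Nov 2010: 128 days at 0.85% → £6,677,000 × 0.85% × 128/365 = £19,902.9479
15 Nov – 25 Dec 2010: 41 days at 0.25% → £6,677,000 × 0.25% × 41/365 = £1,875.0479
26 Dec – 31 Dec 2010: 6 days at 1.8% → £6,677,000 × 1.8% × 6/365 = £1,975.6603
Total = £63,724.1904

£63,724.19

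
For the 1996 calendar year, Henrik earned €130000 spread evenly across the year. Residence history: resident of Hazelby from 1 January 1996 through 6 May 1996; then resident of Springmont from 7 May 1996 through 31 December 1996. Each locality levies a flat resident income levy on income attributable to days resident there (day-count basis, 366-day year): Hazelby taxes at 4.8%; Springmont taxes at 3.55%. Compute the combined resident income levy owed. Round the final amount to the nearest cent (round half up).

€5178.87

Hazelby, 1 January – 6 May 1996: 127 days → €130000 × 4.8% × 127/366 = €2165.2459
Springmont, 7 May – 31 December 1996: 239 days → €130000 × 3.55% × 239/366 = €3013.6202
Total = €5178.8661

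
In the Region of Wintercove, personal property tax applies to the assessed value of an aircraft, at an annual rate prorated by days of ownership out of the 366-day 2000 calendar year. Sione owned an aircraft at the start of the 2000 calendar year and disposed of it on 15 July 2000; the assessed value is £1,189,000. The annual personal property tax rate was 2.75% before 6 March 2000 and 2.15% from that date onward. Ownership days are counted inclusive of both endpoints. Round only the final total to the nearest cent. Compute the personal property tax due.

£15,026.56

1 January – 5 March 2000: 65 days at 2.75% → £1,189,000 × 2.75% × 65/366 = £5,806.9331
6 March – 15 July 2000: 132 days at 2.15% → £1,189,000 × 2.15% × 132/366 = £9,219.6230
Total = £15,026.5560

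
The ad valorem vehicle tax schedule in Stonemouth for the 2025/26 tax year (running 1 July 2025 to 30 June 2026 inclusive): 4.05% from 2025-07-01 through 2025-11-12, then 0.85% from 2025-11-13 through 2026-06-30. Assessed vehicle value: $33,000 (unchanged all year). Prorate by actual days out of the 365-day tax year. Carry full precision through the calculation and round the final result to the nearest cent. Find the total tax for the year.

2025-07-01 to 2025-11-12: 135 days at 4.05% → $33,000 × 4.05% × 135/365 = $494.3219
2025-11-13 to 2026-06-30: 230 days at 0.85% → $33,000 × 0.85% × 230/365 = $176.7534
Total = $671.0753

$671.08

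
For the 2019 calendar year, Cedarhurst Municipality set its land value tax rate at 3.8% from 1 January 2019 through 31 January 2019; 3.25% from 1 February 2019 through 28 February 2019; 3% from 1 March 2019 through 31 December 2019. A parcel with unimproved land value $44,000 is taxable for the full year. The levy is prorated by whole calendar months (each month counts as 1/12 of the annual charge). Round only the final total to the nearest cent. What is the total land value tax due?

$1,358.50

1 January – 31 January 2019: 1 month at 3.8% → $44,000 × 3.8% × 1/12 = $139.3333
1 February – 28 February 2019: 1 month at 3.25% → $44,000 × 3.25% × 1/12 = $119.1667
1 March – 31 December 2019: 10 months at 3% → $44,000 × 3% × 10/12 = $1,100.0000
Total = $1,358.5000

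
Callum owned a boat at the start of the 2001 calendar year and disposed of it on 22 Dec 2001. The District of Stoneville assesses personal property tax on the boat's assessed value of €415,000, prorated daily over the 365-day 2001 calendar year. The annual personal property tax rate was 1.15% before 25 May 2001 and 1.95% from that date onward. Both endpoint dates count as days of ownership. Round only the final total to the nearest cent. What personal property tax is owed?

€6,583.15

1 Jan – 24 May 2001: 144 days at 1.15% → €415,000 × 1.15% × 144/365 = €1,882.8493
25 May – 22 Dec 2001: 212 days at 1.95% → €415,000 × 1.95% × 212/365 = €4,700.3014
Total = €6,583.1507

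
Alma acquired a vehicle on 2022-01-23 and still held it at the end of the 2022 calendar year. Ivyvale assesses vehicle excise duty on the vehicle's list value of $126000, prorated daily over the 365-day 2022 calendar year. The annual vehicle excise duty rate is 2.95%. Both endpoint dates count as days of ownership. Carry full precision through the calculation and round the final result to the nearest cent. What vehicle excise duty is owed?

$3492.96

Days held (2022-01-23 to 2022-12-31): 343 out of 365
Tax = $126000 × 2.95% × 343/365 = $3492.9616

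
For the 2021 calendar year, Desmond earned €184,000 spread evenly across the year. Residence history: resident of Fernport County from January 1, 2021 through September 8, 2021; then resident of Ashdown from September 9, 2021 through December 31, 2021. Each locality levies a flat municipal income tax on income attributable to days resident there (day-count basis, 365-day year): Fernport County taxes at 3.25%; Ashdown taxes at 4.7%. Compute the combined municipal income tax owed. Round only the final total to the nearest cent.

€6,813.29

Fernport County, January 1 – September 8, 2021: 251 days → €184,000 × 3.25% × 251/365 = €4,112.2740
Ashdown, September 9 – December 31, 2021: 114 days → €184,000 × 4.7% × 114/365 = €2,701.0192
Total = €6,813.2932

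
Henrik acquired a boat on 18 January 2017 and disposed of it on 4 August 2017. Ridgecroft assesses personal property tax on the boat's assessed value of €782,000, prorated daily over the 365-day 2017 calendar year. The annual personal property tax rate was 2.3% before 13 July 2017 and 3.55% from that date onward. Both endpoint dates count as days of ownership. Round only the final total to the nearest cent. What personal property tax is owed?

18 January – 12 July 2017: 176 days at 2.3% → €782,000 × 2.3% × 176/365 = €8,672.7014
13 July – 4 August 2017: 23 days at 3.55% → €782,000 × 3.55% × 23/365 = €1,749.3233
Total = €10,422.0247

€10,422.02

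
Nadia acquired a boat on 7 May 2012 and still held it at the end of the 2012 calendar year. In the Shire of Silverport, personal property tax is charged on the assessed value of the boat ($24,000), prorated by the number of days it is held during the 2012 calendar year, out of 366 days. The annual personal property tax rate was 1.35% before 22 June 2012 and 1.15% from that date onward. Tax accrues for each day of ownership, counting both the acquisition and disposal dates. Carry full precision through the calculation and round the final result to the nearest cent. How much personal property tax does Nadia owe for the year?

7 May – 21 June 2012: 46 days at 1.35% → $24,000 × 1.35% × 46/366 = $40.7213
22 June – 31 December 2012: 193 days at 1.15% → $24,000 × 1.15% × 193/366 = $145.5410
Total = $186.2623

$186.26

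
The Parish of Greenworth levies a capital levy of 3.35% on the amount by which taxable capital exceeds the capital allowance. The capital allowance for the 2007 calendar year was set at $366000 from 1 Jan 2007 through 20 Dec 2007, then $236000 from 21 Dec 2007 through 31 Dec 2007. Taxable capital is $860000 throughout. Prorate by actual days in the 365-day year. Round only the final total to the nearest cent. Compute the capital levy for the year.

$16680.25

1 Jan – 20 Dec 2007: 354 days, exemption $366000 → ($860000 − $366000) × 3.35% × 354/365 = $16050.2630
21 Dec – 31 Dec 2007: 11 days, exemption $236000 → ($860000 − $236000) × 3.35% × 11/365 = $629.9836
Total = $16680.2466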